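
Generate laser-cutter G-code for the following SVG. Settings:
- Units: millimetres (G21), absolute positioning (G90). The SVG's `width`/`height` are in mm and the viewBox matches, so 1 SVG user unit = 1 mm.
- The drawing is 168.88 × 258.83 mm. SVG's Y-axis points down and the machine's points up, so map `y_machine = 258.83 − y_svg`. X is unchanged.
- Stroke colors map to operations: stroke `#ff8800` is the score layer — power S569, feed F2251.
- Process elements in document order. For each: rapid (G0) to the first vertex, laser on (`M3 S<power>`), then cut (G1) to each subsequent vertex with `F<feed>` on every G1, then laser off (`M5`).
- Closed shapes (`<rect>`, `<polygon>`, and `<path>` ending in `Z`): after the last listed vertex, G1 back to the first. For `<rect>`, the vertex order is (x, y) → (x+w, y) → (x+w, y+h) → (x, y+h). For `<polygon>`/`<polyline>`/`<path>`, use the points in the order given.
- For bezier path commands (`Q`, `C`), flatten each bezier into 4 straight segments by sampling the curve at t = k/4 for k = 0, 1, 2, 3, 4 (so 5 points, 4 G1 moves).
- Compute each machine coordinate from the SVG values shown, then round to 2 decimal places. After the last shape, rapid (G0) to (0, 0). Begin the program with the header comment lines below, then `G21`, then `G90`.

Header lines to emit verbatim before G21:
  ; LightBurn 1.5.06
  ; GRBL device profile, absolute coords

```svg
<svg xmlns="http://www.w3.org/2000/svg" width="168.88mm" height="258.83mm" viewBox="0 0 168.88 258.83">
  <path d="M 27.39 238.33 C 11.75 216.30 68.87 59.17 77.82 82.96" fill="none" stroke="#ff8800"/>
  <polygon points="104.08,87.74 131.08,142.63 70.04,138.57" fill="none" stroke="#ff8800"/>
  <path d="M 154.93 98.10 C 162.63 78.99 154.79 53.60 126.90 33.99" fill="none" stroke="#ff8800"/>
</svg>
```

1 u = 1 mm; y_m = 258.83 − y.

[1] `<path>` cubic bezier, #ff8800→score S569 F2251: (27.39,20.50) → (27.41,57.42) → (43.38,115.37) → (63.97,164.73) → (77.82,175.87)

[2] `<polygon>` regular polygon, #ff8800→score S569 F2251: (104.08,171.09) → (131.08,116.20) → (70.04,120.26) → (104.08,171.09) (closed)

[3] `<path>` cubic bezier, #ff8800→score S569 F2251: (154.93,160.73) → (157.72,176.05) → (154.26,192.60) → (144.13,209.24) → (126.90,224.84)

; LightBurn 1.5.06
; GRBL device profile, absolute coords
G21
G90
G0 X27.39 Y20.50
M3 S569
G1 X27.41 Y57.42 F2251
G1 X43.38 Y115.37 F2251
G1 X63.97 Y164.73 F2251
G1 X77.82 Y175.87 F2251
M5
G0 X104.08 Y171.09
M3 S569
G1 X131.08 Y116.20 F2251
G1 X70.04 Y120.26 F2251
G1 X104.08 Y171.09 F2251
M5
G0 X154.93 Y160.73
M3 S569
G1 X157.72 Y176.05 F2251
G1 X154.26 Y192.60 F2251
G1 X144.13 Y209.24 F2251
G1 X126.90 Y224.84 F2251
M5
G0 X0.00 Y0.00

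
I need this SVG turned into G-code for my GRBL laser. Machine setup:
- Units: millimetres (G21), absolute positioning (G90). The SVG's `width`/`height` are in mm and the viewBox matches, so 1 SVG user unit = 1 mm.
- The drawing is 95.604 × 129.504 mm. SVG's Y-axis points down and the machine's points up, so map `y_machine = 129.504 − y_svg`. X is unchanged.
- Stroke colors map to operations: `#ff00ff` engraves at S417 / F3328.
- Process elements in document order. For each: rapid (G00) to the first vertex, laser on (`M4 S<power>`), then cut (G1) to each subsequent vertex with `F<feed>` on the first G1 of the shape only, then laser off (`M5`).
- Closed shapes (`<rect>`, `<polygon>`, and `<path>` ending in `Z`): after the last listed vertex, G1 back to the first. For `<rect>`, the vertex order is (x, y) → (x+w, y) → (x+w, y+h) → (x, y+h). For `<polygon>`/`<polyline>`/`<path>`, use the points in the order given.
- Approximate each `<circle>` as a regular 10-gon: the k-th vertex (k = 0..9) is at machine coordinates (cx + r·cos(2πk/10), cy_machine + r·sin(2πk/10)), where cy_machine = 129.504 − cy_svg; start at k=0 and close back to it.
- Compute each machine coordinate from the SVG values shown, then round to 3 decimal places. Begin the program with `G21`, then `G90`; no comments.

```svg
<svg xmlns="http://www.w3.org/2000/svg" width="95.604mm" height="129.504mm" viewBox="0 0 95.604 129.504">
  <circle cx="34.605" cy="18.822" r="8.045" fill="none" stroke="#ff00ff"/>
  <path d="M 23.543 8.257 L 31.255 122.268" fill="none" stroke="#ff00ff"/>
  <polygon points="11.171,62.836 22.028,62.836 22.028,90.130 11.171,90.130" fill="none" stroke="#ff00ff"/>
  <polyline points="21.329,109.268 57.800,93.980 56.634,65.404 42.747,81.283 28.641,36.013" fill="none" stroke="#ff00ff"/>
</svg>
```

Since the viewBox matches the mm dimensions, user units are millimetres directly. The only transform is the Y-flip y_m = 129.504 − y_svg.

Shape 1 is a circle drawn with `<circle>`. Its stroke #ff00ff means engrave at S417, F3328. After flipping Y the toolpath is (42.650,110.682) → (41.114,115.411) → (37.091,118.333) → (32.119,118.333) → (28.096,115.411) → (26.560,110.682) → (28.096,105.953) → (32.119,103.031) → (37.091,103.031) → (41.114,105.953) → (42.650,110.682), returning to the start.

Shape 2 is a line segment drawn with `<path>`. Its stroke #ff00ff means engrave at S417, F3328. After flipping Y the toolpath is (23.543,121.247) → (31.255,7.236).

Shape 3 is a rectangle drawn with `<polygon>`. Its stroke #ff00ff means engrave at S417, F3328. After flipping Y the toolpath is (11.171,66.668) → (22.028,66.668) → (22.028,39.374) → (11.171,39.374) → (11.171,66.668), returning to the start.

Shape 4 is a open polyline drawn with `<polyline>`. Its stroke #ff00ff means engrave at S417, F3328. After flipping Y the toolpath is (21.329,20.236) → (57.800,35.524) → (56.634,64.100) → (42.747,48.221) → (28.641,93.491).

G21
G90
G00 X42.650 Y110.682
M4 S417
G1 X41.114 Y115.411 F3328
G1 X37.091 Y118.333
G1 X32.119 Y118.333
G1 X28.096 Y115.411
G1 X26.560 Y110.682
G1 X28.096 Y105.953
G1 X32.119 Y103.031
G1 X37.091 Y103.031
G1 X41.114 Y105.953
G1 X42.650 Y110.682
M5
G00 X23.543 Y121.247
M4 S417
G1 X31.255 Y7.236 F3328
M5
G00 X11.171 Y66.668
M4 S417
G1 X22.028 Y66.668 F3328
G1 X22.028 Y39.374
G1 X11.171 Y39.374
G1 X11.171 Y66.668
M5
G00 X21.329 Y20.236
M4 S417
G1 X57.800 Y35.524 F3328
G1 X56.634 Y64.100
G1 X42.747 Y48.221
G1 X28.641 Y93.491
M5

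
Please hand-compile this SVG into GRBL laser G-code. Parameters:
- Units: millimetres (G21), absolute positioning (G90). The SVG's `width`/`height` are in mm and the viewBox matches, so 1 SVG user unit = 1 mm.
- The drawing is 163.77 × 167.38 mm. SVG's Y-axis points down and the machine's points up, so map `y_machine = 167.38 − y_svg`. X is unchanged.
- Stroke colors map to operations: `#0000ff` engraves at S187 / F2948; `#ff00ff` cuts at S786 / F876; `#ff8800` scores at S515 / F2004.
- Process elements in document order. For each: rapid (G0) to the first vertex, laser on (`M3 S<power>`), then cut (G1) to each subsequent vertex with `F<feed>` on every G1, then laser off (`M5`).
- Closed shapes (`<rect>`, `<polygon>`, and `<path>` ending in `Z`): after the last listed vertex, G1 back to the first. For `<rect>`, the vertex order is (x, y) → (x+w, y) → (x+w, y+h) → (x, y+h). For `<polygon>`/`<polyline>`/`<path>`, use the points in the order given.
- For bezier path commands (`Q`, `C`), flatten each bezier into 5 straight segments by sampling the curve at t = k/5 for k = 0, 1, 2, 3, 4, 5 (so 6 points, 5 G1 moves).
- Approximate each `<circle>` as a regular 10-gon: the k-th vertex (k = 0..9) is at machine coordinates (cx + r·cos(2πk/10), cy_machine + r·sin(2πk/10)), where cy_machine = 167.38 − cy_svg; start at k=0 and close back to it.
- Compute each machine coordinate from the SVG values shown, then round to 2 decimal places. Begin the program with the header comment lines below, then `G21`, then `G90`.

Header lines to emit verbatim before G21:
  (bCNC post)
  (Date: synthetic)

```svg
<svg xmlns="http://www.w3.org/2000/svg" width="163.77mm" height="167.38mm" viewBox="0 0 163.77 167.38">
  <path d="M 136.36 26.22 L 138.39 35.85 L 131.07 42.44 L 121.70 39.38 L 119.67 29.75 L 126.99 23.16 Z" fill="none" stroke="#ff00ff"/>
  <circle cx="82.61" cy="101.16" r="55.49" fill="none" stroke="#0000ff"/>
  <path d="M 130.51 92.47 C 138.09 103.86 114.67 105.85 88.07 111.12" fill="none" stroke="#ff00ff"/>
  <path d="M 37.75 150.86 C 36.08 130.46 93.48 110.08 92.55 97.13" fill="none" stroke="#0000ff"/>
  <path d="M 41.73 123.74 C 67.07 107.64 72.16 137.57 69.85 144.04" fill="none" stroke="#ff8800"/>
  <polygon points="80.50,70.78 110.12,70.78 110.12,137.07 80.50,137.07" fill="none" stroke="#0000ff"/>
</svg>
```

(bCNC post)
(Date: synthetic)
G21
G90
G0 X136.36 Y141.16
M3 S786
G1 X138.39 Y131.53 F876
G1 X131.07 Y124.94 F876
G1 X121.70 Y128.00 F876
G1 X119.67 Y137.63 F876
G1 X126.99 Y144.22 F876
G1 X136.36 Y141.16 F876
M5
G0 X138.10 Y66.22
M3 S187
G1 X127.50 Y98.84 F2948
G1 X99.76 Y118.99 F2948
G1 X65.46 Y118.99 F2948
G1 X37.72 Y98.84 F2948
G1 X27.12 Y66.22 F2948
G1 X37.72 Y33.60 F2948
G1 X65.46 Y13.45 F2948
G1 X99.76 Y13.45 F2948
G1 X127.50 Y33.60 F2948
G1 X138.10 Y66.22 F2948
M5
G0 X130.51 Y74.91
M3 S786
G1 X131.56 Y69.10 F876
G1 X126.51 Y64.94 F876
G1 X116.68 Y61.82 F876
G1 X103.43 Y59.13 F876
G1 X88.07 Y56.26 F876
M5
G0 X37.75 Y16.52
M3 S187
G1 X42.90 Y28.70 F2948
G1 X56.59 Y40.52 F2948
G1 X73.18 Y51.62 F2948
G1 X87.05 Y61.65 F2948
G1 X92.55 Y70.25 F2948
M5
G0 X41.73 Y43.64
M3 S515
G1 X54.61 Y48.33 F2004
G1 X63.24 Y45.31 F2004
G1 X68.25 Y37.92 F2004
G1 X70.25 Y29.48 F2004
G1 X69.85 Y23.34 F2004
M5
G0 X80.50 Y96.60
M3 S187
G1 X110.12 Y96.60 F2948
G1 X110.12 Y30.31 F2948
G1 X80.50 Y30.31 F2948
G1 X80.50 Y96.60 F2948
M5

Since the viewBox matches the mm dimensions, user units are millimetres directly. The only transform is the Y-flip y_m = 167.38 − y_svg.

Shape 1 is a regular polygon drawn with `<path>`. Its stroke #ff00ff means cut at S786, F876. After flipping Y the toolpath is (136.36,141.16) → (138.39,131.53) → (131.07,124.94) → (121.70,128.00) → (119.67,137.63) → (126.99,144.22) → (136.36,141.16), returning to the start.

Shape 2 is a circle drawn with `<circle>`. Its stroke #0000ff means engrave at S187, F2948. After flipping Y the toolpath is (138.10,66.22) → (127.50,98.84) → (99.76,118.99) → (65.46,118.99) → (37.72,98.84) → (27.12,66.22) → (37.72,33.60) → (65.46,13.45) → (99.76,13.45) → (127.50,33.60) → (138.10,66.22), returning to the start.

Shape 3 is a cubic bezier drawn with `<path>`. Its stroke #ff00ff means cut at S786, F876. After flipping Y the toolpath is (130.51,74.91) → (131.56,69.10) → (126.51,64.94) → (116.68,61.82) → (103.43,59.13) → (88.07,56.26).

Shape 4 is a cubic bezier drawn with `<path>`. Its stroke #0000ff means engrave at S187, F2948. After flipping Y the toolpath is (37.75,16.52) → (42.90,28.70) → (56.59,40.52) → (73.18,51.62) → (87.05,61.65) → (92.55,70.25).

Shape 5 is a cubic bezier drawn with `<path>`. Its stroke #ff8800 means score at S515, F2004. After flipping Y the toolpath is (41.73,43.64) → (54.61,48.33) → (63.24,45.31) → (68.25,37.92) → (70.25,29.48) → (69.85,23.34).

Shape 6 is a rectangle drawn with `<polygon>`. Its stroke #0000ff means engrave at S187, F2948. After flipping Y the toolpath is (80.50,96.60) → (110.12,96.60) → (110.12,30.31) → (80.50,30.31) → (80.50,96.60), returning to the start.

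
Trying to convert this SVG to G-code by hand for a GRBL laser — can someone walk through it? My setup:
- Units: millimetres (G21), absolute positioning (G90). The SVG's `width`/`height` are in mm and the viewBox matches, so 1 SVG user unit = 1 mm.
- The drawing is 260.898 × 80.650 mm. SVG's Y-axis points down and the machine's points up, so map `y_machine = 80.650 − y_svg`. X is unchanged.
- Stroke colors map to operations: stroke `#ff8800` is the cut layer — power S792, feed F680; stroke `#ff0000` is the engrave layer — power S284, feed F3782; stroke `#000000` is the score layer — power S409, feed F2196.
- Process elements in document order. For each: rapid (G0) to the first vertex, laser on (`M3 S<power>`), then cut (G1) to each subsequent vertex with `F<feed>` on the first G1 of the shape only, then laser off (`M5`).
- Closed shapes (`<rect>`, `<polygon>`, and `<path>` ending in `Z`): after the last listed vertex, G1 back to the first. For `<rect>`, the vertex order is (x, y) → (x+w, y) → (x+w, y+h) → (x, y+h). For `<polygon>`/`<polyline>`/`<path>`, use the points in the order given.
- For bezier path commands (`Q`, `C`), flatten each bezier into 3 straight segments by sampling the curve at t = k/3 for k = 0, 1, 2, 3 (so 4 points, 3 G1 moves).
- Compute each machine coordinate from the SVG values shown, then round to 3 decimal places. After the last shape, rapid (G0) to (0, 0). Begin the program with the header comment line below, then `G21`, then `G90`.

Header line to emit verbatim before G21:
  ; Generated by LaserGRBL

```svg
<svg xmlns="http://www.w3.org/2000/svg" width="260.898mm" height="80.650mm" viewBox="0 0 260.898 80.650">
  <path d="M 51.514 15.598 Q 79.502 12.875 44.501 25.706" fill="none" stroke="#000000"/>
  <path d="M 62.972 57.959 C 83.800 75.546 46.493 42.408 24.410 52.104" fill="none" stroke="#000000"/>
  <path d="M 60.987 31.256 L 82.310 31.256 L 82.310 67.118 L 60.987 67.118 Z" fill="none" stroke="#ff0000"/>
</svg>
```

; Generated by LaserGRBL
G21
G90
G0 X51.514 Y65.052
M3 S409
G1 X63.174 Y65.139 F2196
G1 X60.836 Y61.770
G1 X44.501 Y54.944
M5
G0 X62.972 Y22.691
M3 S409
G1 X67.139 Y18.547 F2196
G1 X48.851 Y27.429
G1 X24.410 Y28.546
M5
G0 X60.987 Y49.394
M3 S284
G1 X82.310 Y49.394 F3782
G1 X82.310 Y13.532
G1 X60.987 Y13.532
G1 X60.987 Y49.394
M5
G0 X0.000 Y0.000

Since the viewBox matches the mm dimensions, user units are millimetres directly. The only transform is the Y-flip y_m = 80.650 − y_svg.

Shape 1 is a quadratic bezier drawn with `<path>`. Its stroke #000000 means score at S409, F2196. After flipping Y the toolpath is (51.514,65.052) → (63.174,65.139) → (60.836,61.770) → (44.501,54.944).

Shape 2 is a cubic bezier drawn with `<path>`. Its stroke #000000 means score at S409, F2196. After flipping Y the toolpath is (62.972,22.691) → (67.139,18.547) → (48.851,27.429) → (24.410,28.546).

Shape 3 is a rectangle drawn with `<path>`. Its stroke #ff0000 means engrave at S284, F3782. After flipping Y the toolpath is (60.987,49.394) → (82.310,49.394) → (82.310,13.532) → (60.987,13.532) → (60.987,49.394), returning to the start.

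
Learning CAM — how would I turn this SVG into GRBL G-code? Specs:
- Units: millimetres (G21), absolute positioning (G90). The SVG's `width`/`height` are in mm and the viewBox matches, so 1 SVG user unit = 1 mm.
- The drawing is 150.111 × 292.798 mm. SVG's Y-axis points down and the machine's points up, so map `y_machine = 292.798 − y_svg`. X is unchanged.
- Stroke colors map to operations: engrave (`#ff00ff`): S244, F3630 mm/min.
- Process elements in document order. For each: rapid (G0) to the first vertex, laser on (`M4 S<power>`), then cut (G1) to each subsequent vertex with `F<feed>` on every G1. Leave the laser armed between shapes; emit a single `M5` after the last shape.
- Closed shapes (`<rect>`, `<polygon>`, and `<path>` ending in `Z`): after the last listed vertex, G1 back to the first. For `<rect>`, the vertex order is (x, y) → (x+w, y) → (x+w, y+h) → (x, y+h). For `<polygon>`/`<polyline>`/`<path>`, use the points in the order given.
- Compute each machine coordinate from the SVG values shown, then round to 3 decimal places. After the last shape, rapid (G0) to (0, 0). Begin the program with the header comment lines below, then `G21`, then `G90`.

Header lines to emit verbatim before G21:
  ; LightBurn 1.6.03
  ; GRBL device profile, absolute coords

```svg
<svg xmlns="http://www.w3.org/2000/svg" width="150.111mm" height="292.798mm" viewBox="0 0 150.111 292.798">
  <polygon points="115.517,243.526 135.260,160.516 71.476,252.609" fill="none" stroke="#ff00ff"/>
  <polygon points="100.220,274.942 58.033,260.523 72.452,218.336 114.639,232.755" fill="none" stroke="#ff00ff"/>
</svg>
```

; LightBurn 1.6.03
; GRBL device profile, absolute coords
G21
G90
G0 X115.517 Y49.272
M4 S244
G1 X135.260 Y132.282 F3630
G1 X71.476 Y40.189 F3630
G1 X115.517 Y49.272 F3630
G0 X100.220 Y17.856
M4 S244
G1 X58.033 Y32.275 F3630
G1 X72.452 Y74.462 F3630
G1 X114.639 Y60.043 F3630
G1 X100.220 Y17.856 F3630
M5
G0 X0.000 Y0.000

viewBox `0 0 150.111 292.798` with mm width/height → 1 unit = 1 mm. Flip: y_m = 292.798 − y_svg.

**Shape 1** — `<polygon>` closed polygon, stroke `#ff00ff` → engrave (S244, F3630). Machine vertices: (115.517,49.272) → (135.260,132.282) → (71.476,40.189) → (115.517,49.272). Closed: final G1 returns to the first vertex.

**Shape 2** — `<polygon>` regular polygon, stroke `#ff00ff` → engrave (S244, F3630). Machine vertices: (100.220,17.856) → (58.033,32.275) → (72.452,74.462) → (114.639,60.043) → (100.220,17.856). Closed: final G1 returns to the first vertex.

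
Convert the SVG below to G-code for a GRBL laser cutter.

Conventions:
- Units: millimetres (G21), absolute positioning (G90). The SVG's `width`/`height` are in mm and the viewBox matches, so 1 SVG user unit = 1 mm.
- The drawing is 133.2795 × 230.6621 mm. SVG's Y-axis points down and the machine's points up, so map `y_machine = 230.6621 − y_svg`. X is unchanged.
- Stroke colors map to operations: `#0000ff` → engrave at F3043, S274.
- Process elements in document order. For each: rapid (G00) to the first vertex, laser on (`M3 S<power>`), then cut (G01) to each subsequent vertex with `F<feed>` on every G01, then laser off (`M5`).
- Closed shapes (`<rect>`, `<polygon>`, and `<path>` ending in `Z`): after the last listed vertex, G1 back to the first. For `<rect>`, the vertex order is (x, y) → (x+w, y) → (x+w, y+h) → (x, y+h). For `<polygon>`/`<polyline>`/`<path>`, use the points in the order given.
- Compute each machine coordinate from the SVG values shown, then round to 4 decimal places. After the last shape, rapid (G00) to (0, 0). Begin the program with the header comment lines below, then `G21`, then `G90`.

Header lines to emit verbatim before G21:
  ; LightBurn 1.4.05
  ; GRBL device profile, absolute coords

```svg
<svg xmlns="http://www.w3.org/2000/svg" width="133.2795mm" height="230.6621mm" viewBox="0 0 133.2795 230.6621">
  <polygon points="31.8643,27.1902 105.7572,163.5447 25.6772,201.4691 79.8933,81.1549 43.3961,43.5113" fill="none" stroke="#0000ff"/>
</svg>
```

Since the viewBox matches the mm dimensions, user units are millimetres directly. The only transform is the Y-flip y_m = 230.6621 − y_svg.

Shape 1 is a closed polygon drawn with `<polygon>`. Its stroke #0000ff means engrave at S274, F3043. After flipping Y the toolpath is (31.8643,203.4719) → (105.7572,67.1174) → (25.6772,29.1930) → (79.8933,149.5072) → (43.3961,187.1508) → (31.8643,203.4719), returning to the start.

; LightBurn 1.4.05
; GRBL device profile, absolute coords
G21
G90
G00 X31.8643 Y203.4719
M3 S274
G01 X105.7572 Y67.1174 F3043
G01 X25.6772 Y29.1930 F3043
G01 X79.8933 Y149.5072 F3043
G01 X43.3961 Y187.1508 F3043
G01 X31.8643 Y203.4719 F3043
M5
G00 X0.0000 Y0.0000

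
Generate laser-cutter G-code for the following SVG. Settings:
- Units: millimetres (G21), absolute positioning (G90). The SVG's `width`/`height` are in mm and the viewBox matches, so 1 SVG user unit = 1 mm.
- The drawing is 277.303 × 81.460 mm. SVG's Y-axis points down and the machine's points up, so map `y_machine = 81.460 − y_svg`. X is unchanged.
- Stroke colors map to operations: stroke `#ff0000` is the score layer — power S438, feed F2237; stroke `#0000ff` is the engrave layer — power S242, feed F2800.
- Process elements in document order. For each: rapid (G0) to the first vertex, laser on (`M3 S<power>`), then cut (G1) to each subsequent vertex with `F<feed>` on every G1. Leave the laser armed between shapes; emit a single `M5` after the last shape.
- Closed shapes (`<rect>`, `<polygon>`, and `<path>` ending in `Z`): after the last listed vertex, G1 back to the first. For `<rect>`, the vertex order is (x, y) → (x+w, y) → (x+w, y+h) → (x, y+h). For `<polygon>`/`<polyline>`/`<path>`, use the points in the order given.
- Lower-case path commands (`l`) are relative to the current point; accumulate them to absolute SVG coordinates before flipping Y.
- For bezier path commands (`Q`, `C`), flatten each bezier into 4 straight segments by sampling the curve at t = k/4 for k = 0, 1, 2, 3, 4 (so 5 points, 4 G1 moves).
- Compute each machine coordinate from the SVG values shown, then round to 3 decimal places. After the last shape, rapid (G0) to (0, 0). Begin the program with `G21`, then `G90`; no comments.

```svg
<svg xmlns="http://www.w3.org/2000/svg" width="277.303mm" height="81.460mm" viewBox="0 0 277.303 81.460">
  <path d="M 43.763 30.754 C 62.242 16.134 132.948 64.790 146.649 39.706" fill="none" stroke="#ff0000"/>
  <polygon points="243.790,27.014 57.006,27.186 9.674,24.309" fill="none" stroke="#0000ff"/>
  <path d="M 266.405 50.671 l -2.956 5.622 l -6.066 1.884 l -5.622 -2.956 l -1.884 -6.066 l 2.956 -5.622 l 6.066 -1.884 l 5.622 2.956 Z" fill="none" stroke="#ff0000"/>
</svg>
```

1 u = 1 mm; y_m = 81.460 − y.

[1] `<path>` cubic bezier, #ff0000→score S438 F2237: (43.763,50.706) → (65.708,51.948) → (96.998,42.306) → (127.392,34.626) → (146.649,41.754)

[2] `<polygon>` closed polygon, #0000ff→engrave S242 F2800: (243.790,54.446) → (57.006,54.274) → (9.674,57.151) → (243.790,54.446) (closed)

[3] `<path>` regular polygon, #ff0000→score S438 F2237: (266.405,30.789) → (263.449,25.167) → (257.383,23.283) → (251.761,26.239) → (249.877,32.305) → (252.833,37.927) → (258.899,39.811) → (264.521,36.855) → (266.405,30.789) (closed)

G21
G90
G0 X43.763 Y50.706
M3 S438
G1 X65.708 Y51.948 F2237
G1 X96.998 Y42.306 F2237
G1 X127.392 Y34.626 F2237
G1 X146.649 Y41.754 F2237
G0 X243.790 Y54.446
M3 S242
G1 X57.006 Y54.274 F2800
G1 X9.674 Y57.151 F2800
G1 X243.790 Y54.446 F2800
G0 X266.405 Y30.789
M3 S438
G1 X263.449 Y25.167 F2237
G1 X257.383 Y23.283 F2237
G1 X251.761 Y26.239 F2237
G1 X249.877 Y32.305 F2237
G1 X252.833 Y37.927 F2237
G1 X258.899 Y39.811 F2237
G1 X264.521 Y36.855 F2237
G1 X266.405 Y30.789 F2237
M5
G0 X0.000 Y0.000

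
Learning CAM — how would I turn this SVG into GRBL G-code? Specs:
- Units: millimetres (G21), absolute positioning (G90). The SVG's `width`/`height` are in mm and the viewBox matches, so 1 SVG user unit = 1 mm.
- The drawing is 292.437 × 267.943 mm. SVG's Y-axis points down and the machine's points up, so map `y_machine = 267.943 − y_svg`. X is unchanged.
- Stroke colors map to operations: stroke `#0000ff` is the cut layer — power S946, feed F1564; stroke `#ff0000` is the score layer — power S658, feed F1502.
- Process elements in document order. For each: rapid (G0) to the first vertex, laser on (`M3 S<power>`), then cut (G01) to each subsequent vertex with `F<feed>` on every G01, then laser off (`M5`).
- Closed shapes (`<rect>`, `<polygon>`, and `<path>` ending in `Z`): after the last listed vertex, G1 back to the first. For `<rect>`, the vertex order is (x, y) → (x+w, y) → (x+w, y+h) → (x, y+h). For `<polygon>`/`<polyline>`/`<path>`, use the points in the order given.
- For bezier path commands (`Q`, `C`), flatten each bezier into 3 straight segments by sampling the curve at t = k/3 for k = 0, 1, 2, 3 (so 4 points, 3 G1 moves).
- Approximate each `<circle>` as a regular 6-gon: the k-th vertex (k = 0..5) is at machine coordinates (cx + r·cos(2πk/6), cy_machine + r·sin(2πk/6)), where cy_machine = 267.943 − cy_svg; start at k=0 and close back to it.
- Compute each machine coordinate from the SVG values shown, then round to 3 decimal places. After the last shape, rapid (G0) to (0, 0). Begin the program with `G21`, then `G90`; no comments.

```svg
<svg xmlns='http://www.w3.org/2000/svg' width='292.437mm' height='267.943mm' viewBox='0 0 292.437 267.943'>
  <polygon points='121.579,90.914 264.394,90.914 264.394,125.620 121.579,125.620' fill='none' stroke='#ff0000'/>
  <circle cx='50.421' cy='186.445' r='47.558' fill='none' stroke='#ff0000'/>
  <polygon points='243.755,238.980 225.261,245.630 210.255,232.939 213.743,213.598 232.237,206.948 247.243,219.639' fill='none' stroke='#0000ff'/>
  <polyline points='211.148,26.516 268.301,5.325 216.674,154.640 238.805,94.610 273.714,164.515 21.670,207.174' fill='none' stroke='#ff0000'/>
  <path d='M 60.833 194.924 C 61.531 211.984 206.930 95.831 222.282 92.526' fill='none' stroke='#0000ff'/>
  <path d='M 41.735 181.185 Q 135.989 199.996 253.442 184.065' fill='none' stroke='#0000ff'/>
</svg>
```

Since the viewBox matches the mm dimensions, user units are millimetres directly. The only transform is the Y-flip y_m = 267.943 − y_svg.

Shape 1 is a rectangle drawn with `<polygon>`. Its stroke #ff0000 means score at S658, F1502. After flipping Y the toolpath is (121.579,177.029) → (264.394,177.029) → (264.394,142.323) → (121.579,142.323) → (121.579,177.029), returning to the start.

Shape 2 is a circle drawn with `<circle>`. Its stroke #ff0000 means score at S658, F1502. After flipping Y the toolpath is (97.979,81.498) → (74.200,122.684) → (26.642,122.684) → (2.863,81.498) → (26.642,40.312) → (74.200,40.312) → (97.979,81.498), returning to the start.

Shape 3 is a regular polygon drawn with `<polygon>`. Its stroke #0000ff means cut at S946, F1564. After flipping Y the toolpath is (243.755,28.963) → (225.261,22.313) → (210.255,35.004) → (213.743,54.345) → (232.237,60.995) → (247.243,48.304) → (243.755,28.963), returning to the start.

Shape 4 is a open polyline drawn with `<polyline>`. Its stroke #ff0000 means score at S658, F1502. After flipping Y the toolpath is (211.148,241.427) → (268.301,262.618) → (216.674,113.303) → (238.805,173.333) → (273.714,103.428) → (21.670,60.769).

Shape 5 is a cubic bezier drawn with `<path>`. Its stroke #0000ff means cut at S946, F1564. After flipping Y the toolpath is (60.833,73.019) → (99.589,91.250) → (173.757,143.609) → (222.282,175.417).

Shape 6 is a quadratic bezier drawn with `<path>`. Its stroke #0000ff means cut at S946, F1564. After flipping Y the toolpath is (41.735,86.758) → (107.149,78.078) → (177.718,77.118) → (253.442,83.878).

G21
G90
G0 X121.579 Y177.029
M3 S658
G01 X264.394 Y177.029 F1502
G01 X264.394 Y142.323 F1502
G01 X121.579 Y142.323 F1502
G01 X121.579 Y177.029 F1502
M5
G0 X97.979 Y81.498
M3 S658
G01 X74.200 Y122.684 F1502
G01 X26.642 Y122.684 F1502
G01 X2.863 Y81.498 F1502
G01 X26.642 Y40.312 F1502
G01 X74.200 Y40.312 F1502
G01 X97.979 Y81.498 F1502
M5
G0 X243.755 Y28.963
M3 S946
G01 X225.261 Y22.313 F1564
G01 X210.255 Y35.004 F1564
G01 X213.743 Y54.345 F1564
G01 X232.237 Y60.995 F1564
G01 X247.243 Y48.304 F1564
G01 X243.755 Y28.963 F1564
M5
G0 X211.148 Y241.427
M3 S658
G01 X268.301 Y262.618 F1502
G01 X216.674 Y113.303 F1502
G01 X238.805 Y173.333 F1502
G01 X273.714 Y103.428 F1502
G01 X21.670 Y60.769 F1502
M5
G0 X60.833 Y73.019
M3 S946
G01 X99.589 Y91.250 F1564
G01 X173.757 Y143.609 F1564
G01 X222.282 Y175.417 F1564
M5
G0 X41.735 Y86.758
M3 S946
G01 X107.149 Y78.078 F1564
G01 X177.718 Y77.118 F1564
G01 X253.442 Y83.878 F1564
M5
G0 X0.000 Y0.000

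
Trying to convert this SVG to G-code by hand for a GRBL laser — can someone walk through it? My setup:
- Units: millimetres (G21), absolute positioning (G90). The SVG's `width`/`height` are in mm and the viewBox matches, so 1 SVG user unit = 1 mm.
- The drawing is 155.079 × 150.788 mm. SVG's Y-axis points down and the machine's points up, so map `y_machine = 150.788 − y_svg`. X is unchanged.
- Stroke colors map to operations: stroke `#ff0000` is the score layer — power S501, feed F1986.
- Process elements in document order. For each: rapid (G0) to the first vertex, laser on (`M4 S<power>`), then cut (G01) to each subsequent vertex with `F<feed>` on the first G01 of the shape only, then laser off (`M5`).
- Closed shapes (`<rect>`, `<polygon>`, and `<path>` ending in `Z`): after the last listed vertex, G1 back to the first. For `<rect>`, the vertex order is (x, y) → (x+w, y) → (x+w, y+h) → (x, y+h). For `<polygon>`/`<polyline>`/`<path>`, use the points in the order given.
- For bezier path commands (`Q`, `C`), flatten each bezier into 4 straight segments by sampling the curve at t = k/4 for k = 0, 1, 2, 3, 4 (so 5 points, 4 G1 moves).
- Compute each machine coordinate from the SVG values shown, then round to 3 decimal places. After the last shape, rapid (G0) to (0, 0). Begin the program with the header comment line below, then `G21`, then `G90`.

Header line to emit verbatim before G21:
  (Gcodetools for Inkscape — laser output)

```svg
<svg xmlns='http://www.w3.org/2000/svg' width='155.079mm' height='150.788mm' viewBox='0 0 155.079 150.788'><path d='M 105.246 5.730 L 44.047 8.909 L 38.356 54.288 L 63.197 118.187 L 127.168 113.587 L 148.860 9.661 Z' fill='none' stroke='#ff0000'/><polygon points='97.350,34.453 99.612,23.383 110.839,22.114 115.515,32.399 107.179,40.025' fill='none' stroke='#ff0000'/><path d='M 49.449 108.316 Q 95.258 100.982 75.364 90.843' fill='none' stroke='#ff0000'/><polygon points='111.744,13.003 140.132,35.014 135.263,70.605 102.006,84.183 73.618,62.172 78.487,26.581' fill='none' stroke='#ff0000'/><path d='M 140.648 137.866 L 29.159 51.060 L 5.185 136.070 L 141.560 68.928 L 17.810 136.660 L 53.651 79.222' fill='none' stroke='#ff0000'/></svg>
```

1 u = 1 mm; y_m = 150.788 − y.

[1] `<path>` closed polygon, #ff0000→score S501 F1986: (105.246,145.058) → (44.047,141.879) → (38.356,96.500) → (63.197,32.601) → (127.168,37.201) → (148.860,141.127) → (105.246,145.058) (closed)

[2] `<polygon>` regular polygon, #ff0000→score S501 F1986: (97.350,116.335) → (99.612,127.405) → (110.839,128.674) → (115.515,118.389) → (107.179,110.763) → (97.350,116.335) (closed)

[3] `<path>` quadratic bezier, #ff0000→score S501 F1986: (49.449,42.472) → (68.247,46.314) → (78.832,50.507) → (81.205,55.051) → (75.364,59.945)

[4] `<polygon>` regular polygon, #ff0000→score S501 F1986: (111.744,137.785) → (140.132,115.774) → (135.263,80.183) → (102.006,66.605) → (73.618,88.616) → (78.487,124.207) → (111.744,137.785) (closed)

[5] `<path>` open polyline, #ff0000→score S501 F1986: (140.648,12.922) → (29.159,99.728) → (5.185,14.718) → (141.560,81.860) → (17.810,14.128) → (53.651,71.566)

(Gcodetools for Inkscape — laser output)
G21
G90
G0 X105.246 Y145.058
M4 S501
G01 X44.047 Y141.879 F1986
G01 X38.356 Y96.500
G01 X63.197 Y32.601
G01 X127.168 Y37.201
G01 X148.860 Y141.127
G01 X105.246 Y145.058
M5
G0 X97.350 Y116.335
M4 S501
G01 X99.612 Y127.405 F1986
G01 X110.839 Y128.674
G01 X115.515 Y118.389
G01 X107.179 Y110.763
G01 X97.350 Y116.335
M5
G0 X49.449 Y42.472
M4 S501
G01 X68.247 Y46.314 F1986
G01 X78.832 Y50.507
G01 X81.205 Y55.051
G01 X75.364 Y59.945
M5
G0 X111.744 Y137.785
M4 S501
G01 X140.132 Y115.774 F1986
G01 X135.263 Y80.183
G01 X102.006 Y66.605
G01 X73.618 Y88.616
G01 X78.487 Y124.207
G01 X111.744 Y137.785
M5
G0 X140.648 Y12.922
M4 S501
G01 X29.159 Y99.728 F1986
G01 X5.185 Y14.718
G01 X141.560 Y81.860
G01 X17.810 Y14.128
G01 X53.651 Y71.566
M5
G0 X0.000 Y0.000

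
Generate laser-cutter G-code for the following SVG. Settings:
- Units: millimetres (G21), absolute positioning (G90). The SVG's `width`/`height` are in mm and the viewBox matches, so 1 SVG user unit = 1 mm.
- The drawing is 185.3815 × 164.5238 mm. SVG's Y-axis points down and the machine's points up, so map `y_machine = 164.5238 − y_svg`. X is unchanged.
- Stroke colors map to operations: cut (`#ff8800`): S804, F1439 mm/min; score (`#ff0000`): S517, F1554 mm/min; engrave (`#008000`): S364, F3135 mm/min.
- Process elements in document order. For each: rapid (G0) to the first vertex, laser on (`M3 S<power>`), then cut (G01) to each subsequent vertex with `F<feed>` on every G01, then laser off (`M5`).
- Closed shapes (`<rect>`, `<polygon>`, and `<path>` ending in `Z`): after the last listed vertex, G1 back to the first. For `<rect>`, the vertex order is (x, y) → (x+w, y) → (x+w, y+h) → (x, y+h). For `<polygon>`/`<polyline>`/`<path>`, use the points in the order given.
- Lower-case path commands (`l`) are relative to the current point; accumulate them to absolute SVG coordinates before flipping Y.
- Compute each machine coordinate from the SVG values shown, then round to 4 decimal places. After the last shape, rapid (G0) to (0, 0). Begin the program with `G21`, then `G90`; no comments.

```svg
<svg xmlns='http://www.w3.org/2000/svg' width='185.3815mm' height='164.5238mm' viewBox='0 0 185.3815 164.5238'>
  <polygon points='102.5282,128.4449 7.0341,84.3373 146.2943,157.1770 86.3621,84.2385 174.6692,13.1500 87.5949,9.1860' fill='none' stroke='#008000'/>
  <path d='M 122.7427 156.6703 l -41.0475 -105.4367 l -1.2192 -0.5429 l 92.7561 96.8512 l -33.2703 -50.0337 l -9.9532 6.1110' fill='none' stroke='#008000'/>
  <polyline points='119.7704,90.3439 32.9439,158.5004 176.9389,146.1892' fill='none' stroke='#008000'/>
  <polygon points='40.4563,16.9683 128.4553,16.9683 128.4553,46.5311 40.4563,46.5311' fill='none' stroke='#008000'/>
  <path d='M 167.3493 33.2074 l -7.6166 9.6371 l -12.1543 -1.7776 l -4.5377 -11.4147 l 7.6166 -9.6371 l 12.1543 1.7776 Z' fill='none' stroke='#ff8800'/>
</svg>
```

G21
G90
G0 X102.5282 Y36.0789
M3 S364
G01 X7.0341 Y80.1865 F3135
G01 X146.2943 Y7.3468 F3135
G01 X86.3621 Y80.2853 F3135
G01 X174.6692 Y151.3738 F3135
G01 X87.5949 Y155.3378 F3135
G01 X102.5282 Y36.0789 F3135
M5
G0 X122.7427 Y7.8535
M3 S364
G01 X81.6952 Y113.2902 F3135
G01 X80.4760 Y113.8331 F3135
G01 X173.2321 Y16.9819 F3135
G01 X139.9618 Y67.0156 F3135
G01 X130.0086 Y60.9046 F3135
M5
G0 X119.7704 Y74.1799
M3 S364
G01 X32.9439 Y6.0234 F3135
G01 X176.9389 Y18.3346 F3135
M5
G0 X40.4563 Y147.5555
M3 S364
G01 X128.4553 Y147.5555 F3135
G01 X128.4553 Y117.9927 F3135
G01 X40.4563 Y117.9927 F3135
G01 X40.4563 Y147.5555 F3135
M5
G0 X167.3493 Y131.3164
M3 S804
G01 X159.7327 Y121.6793 F1439
G01 X147.5784 Y123.4569 F1439
G01 X143.0407 Y134.8716 F1439
G01 X150.6573 Y144.5087 F1439
G01 X162.8116 Y142.7311 F1439
G01 X167.3493 Y131.3164 F1439
M5
G0 X0.0000 Y0.0000

viewBox `0 0 185.3815 164.5238` with mm width/height → 1 unit = 1 mm. Flip: y_m = 164.5238 − y_svg.

**Shape 1** — `<polygon>` closed polygon, stroke `#008000` → engrave (S364, F3135). Machine vertices: (102.5282,36.0789) → (7.0341,80.1865) → (146.2943,7.3468) → (86.3621,80.2853) → (174.6692,151.3738) → (87.5949,155.3378) → (102.5282,36.0789). Closed: final G1 returns to the first vertex.

**Shape 2** — `<path>` open polyline, stroke `#008000` → engrave (S364, F3135). Machine vertices: (122.7427,7.8535) → (81.6952,113.2902) → (80.4760,113.8331) → (173.2321,16.9819) → (139.9618,67.0156) → (130.0086,60.9046). Open path.

**Shape 3** — `<polyline>` open polyline, stroke `#008000` → engrave (S364, F3135). Machine vertices: (119.7704,74.1799) → (32.9439,6.0234) → (176.9389,18.3346). Open path.

**Shape 4** — `<polygon>` rectangle, stroke `#008000` → engrave (S364, F3135). Machine vertices: (40.4563,147.5555) → (128.4553,147.5555) → (128.4553,117.9927) → (40.4563,117.9927) → (40.4563,147.5555). Closed: final G1 returns to the first vertex.

**Shape 5** — `<path>` regular polygon, stroke `#ff8800` → cut (S804, F1439). Machine vertices: (167.3493,131.3164) → (159.7327,121.6793) → (147.5784,123.4569) → (143.0407,134.8716) → (150.6573,144.5087) → (162.8116,142.7311) → (167.3493,131.3164). Closed: final G1 returns to the first vertex.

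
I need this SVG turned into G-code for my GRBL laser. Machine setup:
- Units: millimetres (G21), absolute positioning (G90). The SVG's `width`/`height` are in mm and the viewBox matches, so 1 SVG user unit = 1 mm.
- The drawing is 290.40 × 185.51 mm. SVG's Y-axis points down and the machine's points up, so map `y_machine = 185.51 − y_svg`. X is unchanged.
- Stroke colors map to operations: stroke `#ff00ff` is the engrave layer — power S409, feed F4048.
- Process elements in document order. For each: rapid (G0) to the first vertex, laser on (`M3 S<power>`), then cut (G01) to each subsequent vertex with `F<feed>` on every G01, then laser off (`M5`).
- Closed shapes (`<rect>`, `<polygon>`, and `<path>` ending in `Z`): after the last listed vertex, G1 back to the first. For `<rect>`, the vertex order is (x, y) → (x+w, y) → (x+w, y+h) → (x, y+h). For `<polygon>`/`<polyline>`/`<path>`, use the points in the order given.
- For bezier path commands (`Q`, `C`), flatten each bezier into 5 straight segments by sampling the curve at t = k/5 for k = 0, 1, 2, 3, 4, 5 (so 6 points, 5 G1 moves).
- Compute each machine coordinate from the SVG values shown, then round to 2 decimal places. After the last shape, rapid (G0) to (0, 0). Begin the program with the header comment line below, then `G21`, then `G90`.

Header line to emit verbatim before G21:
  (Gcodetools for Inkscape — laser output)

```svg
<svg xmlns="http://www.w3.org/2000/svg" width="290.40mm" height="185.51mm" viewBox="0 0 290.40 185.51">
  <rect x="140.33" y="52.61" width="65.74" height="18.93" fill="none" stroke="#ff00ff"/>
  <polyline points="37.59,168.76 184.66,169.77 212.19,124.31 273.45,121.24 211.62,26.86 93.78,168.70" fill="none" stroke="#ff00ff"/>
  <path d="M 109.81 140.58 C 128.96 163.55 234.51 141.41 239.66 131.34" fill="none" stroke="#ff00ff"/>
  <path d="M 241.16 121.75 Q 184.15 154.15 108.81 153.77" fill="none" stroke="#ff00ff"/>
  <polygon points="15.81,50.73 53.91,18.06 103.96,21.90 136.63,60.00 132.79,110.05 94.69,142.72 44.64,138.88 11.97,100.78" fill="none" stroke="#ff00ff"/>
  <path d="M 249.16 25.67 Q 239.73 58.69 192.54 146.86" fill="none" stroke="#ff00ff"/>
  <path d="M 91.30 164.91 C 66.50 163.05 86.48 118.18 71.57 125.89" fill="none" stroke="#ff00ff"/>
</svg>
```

viewBox `0 0 290.40 185.51` with mm width/height → 1 unit = 1 mm. Flip: y_m = 185.51 − y_svg.

**Shape 1** — `<rect>` rectangle, stroke `#ff00ff` → engrave (S409, F4048). Machine vertices: (140.33,132.90) → (206.07,132.90) → (206.07,113.97) → (140.33,113.97) → (140.33,132.90). Closed: final G1 returns to the first vertex.

**Shape 2** — `<polyline>` open polyline, stroke `#ff00ff` → engrave (S409, F4048). Machine vertices: (37.59,16.75) → (184.66,15.74) → (212.19,61.20) → (273.45,64.27) → (211.62,158.65) → (93.78,16.81). Open path.

**Shape 3** — `<path>` cubic bezier, stroke `#ff00ff` → engrave (S409, F4048). Control points (SVG): P0=(109.81,140.58), P1=(128.96,163.55), P2=(234.51,141.41), P3=(239.66,131.34); sampled at t=k/5. Machine vertices: (109.81,44.93) → (130.17,36.10) → (162.31,35.36) → (197.24,39.95) → (226.02,47.14) → (239.66,54.17). Open path.

**Shape 4** — `<path>` quadratic bezier, stroke `#ff00ff` → engrave (S409, F4048). Control points (SVG): P0=(241.16,121.75), P1=(184.15,154.15), P2=(108.81,153.77); sampled at t=k/5. Machine vertices: (241.16,63.76) → (217.62,52.11) → (192.62,43.08) → (166.15,36.68) → (138.21,32.90) → (108.81,31.74). Open path.

**Shape 5** — `<polygon>` regular polygon, stroke `#ff00ff` → engrave (S409, F4048). Machine vertices: (15.81,134.78) → (53.91,167.45) → (103.96,163.61) → (136.63,125.51) → (132.79,75.46) → (94.69,42.79) → (44.64,46.63) → (11.97,84.73) → (15.81,134.78). Closed: final G1 returns to the first vertex.

**Shape 6** — `<path>` quadratic bezier, stroke `#ff00ff` → engrave (S409, F4048). Control points (SVG): P0=(249.16,25.67), P1=(239.73,58.69), P2=(192.54,146.86); sampled at t=k/5. Machine vertices: (249.16,159.84) → (243.88,144.43) → (235.57,124.60) → (224.25,100.36) → (209.91,71.71) → (192.54,38.65). Open path.

**Shape 7** — `<path>` cubic bezier, stroke `#ff00ff` → engrave (S409, F4048). Control points (SVG): P0=(91.30,164.91), P1=(66.50,163.05), P2=(86.48,118.18), P3=(71.57,125.89); sampled at t=k/5. Machine vertices: (91.30,20.60) → (81.16,26.11) → (77.94,37.36) → (77.81,49.75) → (76.97,58.70) → (71.57,59.62). Open path.

(Gcodetools for Inkscape — laser output)
G21
G90
G0 X140.33 Y132.90
M3 S409
G01 X206.07 Y132.90 F4048
G01 X206.07 Y113.97 F4048
G01 X140.33 Y113.97 F4048
G01 X140.33 Y132.90 F4048
M5
G0 X37.59 Y16.75
M3 S409
G01 X184.66 Y15.74 F4048
G01 X212.19 Y61.20 F4048
G01 X273.45 Y64.27 F4048
G01 X211.62 Y158.65 F4048
G01 X93.78 Y16.81 F4048
M5
G0 X109.81 Y44.93
M3 S409
G01 X130.17 Y36.10 F4048
G01 X162.31 Y35.36 F4048
G01 X197.24 Y39.95 F4048
G01 X226.02 Y47.14 F4048
G01 X239.66 Y54.17 F4048
M5
G0 X241.16 Y63.76
M3 S409
G01 X217.62 Y52.11 F4048
G01 X192.62 Y43.08 F4048
G01 X166.15 Y36.68 F4048
G01 X138.21 Y32.90 F4048
G01 X108.81 Y31.74 F4048
M5
G0 X15.81 Y134.78
M3 S409
G01 X53.91 Y167.45 F4048
G01 X103.96 Y163.61 F4048
G01 X136.63 Y125.51 F4048
G01 X132.79 Y75.46 F4048
G01 X94.69 Y42.79 F4048
G01 X44.64 Y46.63 F4048
G01 X11.97 Y84.73 F4048
G01 X15.81 Y134.78 F4048
M5
G0 X249.16 Y159.84
M3 S409
G01 X243.88 Y144.43 F4048
G01 X235.57 Y124.60 F4048
G01 X224.25 Y100.36 F4048
G01 X209.91 Y71.71 F4048
G01 X192.54 Y38.65 F4048
M5
G0 X91.30 Y20.60
M3 S409
G01 X81.16 Y26.11 F4048
G01 X77.94 Y37.36 F4048
G01 X77.81 Y49.75 F4048
G01 X76.97 Y58.70 F4048
G01 X71.57 Y59.62 F4048
M5
G0 X0.00 Y0.00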